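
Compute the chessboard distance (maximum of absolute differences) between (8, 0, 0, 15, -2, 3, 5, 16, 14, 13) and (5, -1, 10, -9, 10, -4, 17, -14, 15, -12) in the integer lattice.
30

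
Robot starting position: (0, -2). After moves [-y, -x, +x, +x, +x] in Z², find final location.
(2, -3)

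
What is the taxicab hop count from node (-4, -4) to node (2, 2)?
12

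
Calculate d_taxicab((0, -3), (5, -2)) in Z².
6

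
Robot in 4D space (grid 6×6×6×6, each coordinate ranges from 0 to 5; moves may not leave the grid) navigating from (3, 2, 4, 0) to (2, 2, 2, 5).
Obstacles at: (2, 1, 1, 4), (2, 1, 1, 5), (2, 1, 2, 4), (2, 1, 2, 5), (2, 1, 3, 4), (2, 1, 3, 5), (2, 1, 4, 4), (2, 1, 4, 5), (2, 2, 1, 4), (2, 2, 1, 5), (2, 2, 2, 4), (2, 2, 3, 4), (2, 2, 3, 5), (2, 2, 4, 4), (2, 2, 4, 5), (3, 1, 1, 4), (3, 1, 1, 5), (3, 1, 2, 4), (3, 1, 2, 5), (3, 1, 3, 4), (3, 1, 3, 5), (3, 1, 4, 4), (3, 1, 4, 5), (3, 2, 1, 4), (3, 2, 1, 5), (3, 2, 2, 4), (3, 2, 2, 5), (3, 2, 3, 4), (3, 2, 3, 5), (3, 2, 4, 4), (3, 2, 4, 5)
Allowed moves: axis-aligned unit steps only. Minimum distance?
10
(one shortest path: (3, 2, 4, 0) → (2, 2, 4, 0) → (1, 2, 4, 0) → (1, 2, 3, 0) → (1, 2, 2, 0) → (1, 2, 2, 1) → (1, 2, 2, 2) → (1, 2, 2, 3) → (1, 2, 2, 4) → (1, 2, 2, 5) → (2, 2, 2, 5))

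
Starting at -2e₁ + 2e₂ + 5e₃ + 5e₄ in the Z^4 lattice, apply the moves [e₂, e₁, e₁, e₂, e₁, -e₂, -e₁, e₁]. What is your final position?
(1, 3, 5, 5)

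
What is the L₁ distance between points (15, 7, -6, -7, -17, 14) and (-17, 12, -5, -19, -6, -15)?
90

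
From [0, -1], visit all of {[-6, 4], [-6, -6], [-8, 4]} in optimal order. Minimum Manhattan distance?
23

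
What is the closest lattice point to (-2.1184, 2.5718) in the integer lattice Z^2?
(-2, 3)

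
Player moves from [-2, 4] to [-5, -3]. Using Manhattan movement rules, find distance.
10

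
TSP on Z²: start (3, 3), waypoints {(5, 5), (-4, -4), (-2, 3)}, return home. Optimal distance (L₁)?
36
(one optimal route: (3, 3) → (5, 5) → (-4, -4) → (-2, 3) → (3, 3))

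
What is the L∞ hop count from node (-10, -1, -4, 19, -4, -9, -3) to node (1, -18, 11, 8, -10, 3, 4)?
17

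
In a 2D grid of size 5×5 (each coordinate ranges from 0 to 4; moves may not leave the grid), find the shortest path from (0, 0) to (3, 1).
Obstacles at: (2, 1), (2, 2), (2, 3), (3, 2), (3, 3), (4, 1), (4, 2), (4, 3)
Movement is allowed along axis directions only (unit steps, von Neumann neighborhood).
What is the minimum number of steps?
4
(one shortest path: (0, 0) → (1, 0) → (2, 0) → (3, 0) → (3, 1))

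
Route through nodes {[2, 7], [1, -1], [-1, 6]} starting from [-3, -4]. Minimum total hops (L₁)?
20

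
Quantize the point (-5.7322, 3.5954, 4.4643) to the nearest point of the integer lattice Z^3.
(-6, 4, 4)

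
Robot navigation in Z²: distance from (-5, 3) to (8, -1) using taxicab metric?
17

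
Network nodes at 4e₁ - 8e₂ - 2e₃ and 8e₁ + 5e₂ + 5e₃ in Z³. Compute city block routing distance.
24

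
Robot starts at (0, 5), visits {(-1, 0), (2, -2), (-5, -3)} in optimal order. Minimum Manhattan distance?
19
(one optimal route: (0, 5) → (-1, 0) → (2, -2) → (-5, -3))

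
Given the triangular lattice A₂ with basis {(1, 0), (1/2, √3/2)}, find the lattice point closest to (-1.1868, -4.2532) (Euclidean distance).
(-1.5, -4.33)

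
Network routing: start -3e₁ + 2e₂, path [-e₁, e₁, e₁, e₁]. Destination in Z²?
(-1, 2)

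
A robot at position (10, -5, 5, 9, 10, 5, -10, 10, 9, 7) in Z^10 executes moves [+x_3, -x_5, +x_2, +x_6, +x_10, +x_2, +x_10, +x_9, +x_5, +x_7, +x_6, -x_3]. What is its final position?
(10, -3, 5, 9, 10, 7, -9, 10, 10, 9)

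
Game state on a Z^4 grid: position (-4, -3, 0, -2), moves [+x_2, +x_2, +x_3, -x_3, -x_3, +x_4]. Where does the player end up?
(-4, -1, -1, -1)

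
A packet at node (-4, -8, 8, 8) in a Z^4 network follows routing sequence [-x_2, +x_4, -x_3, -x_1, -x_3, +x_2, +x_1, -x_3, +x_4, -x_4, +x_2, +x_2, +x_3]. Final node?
(-4, -6, 6, 9)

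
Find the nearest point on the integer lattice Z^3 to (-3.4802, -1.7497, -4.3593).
(-3, -2, -4)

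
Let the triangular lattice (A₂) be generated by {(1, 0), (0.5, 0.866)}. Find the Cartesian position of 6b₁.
(6, 0)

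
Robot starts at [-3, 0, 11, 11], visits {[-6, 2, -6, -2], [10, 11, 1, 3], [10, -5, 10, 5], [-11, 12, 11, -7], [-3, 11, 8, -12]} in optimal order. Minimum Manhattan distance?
141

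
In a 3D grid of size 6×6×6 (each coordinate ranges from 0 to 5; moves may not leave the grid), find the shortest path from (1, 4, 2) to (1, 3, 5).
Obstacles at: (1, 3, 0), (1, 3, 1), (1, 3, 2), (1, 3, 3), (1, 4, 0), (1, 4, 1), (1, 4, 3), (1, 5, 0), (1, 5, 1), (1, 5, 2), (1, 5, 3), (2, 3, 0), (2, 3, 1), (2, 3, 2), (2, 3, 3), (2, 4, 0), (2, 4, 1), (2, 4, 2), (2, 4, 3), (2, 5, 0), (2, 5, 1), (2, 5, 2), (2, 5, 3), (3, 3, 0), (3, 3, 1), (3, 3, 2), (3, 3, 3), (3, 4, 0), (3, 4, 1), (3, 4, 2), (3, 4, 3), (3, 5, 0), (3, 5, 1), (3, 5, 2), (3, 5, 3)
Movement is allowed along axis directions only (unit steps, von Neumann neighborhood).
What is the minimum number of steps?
6
(one shortest path: (1, 4, 2) → (0, 4, 2) → (0, 3, 2) → (0, 3, 3) → (0, 3, 4) → (1, 3, 4) → (1, 3, 5))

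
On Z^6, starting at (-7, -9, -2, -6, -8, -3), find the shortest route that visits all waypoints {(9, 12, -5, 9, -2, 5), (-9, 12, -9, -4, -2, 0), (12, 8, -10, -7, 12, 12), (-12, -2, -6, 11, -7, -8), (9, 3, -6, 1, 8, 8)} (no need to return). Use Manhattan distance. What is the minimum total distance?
186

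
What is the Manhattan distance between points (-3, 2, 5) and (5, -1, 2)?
14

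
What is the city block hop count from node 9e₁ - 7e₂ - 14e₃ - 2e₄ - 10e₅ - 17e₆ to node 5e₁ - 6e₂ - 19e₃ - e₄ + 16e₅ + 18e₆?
72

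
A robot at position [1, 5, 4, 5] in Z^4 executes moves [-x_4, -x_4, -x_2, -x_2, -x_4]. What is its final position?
(1, 3, 4, 2)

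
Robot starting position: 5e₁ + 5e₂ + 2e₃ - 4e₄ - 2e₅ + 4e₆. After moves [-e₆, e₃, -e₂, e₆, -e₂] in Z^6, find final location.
(5, 3, 3, -4, -2, 4)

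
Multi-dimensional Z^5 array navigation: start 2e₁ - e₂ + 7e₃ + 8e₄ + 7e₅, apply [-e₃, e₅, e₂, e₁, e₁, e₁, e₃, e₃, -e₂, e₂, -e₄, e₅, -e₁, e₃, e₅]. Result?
(4, 0, 9, 7, 10)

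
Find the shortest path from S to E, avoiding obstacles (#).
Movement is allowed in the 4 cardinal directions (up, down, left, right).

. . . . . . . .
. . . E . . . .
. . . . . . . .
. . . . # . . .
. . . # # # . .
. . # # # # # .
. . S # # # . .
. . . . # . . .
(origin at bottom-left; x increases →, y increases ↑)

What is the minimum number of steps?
8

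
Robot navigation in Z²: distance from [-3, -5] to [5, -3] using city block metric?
10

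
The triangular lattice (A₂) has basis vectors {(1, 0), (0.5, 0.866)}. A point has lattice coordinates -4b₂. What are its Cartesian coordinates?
(-2, -3.464)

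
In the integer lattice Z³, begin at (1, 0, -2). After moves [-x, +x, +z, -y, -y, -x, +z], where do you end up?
(0, -2, 0)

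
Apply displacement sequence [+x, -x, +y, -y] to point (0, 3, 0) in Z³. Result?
(0, 3, 0)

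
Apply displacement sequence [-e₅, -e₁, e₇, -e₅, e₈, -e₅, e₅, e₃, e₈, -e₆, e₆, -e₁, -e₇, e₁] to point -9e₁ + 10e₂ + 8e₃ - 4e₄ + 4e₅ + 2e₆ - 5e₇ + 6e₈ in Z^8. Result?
(-10, 10, 9, -4, 2, 2, -5, 8)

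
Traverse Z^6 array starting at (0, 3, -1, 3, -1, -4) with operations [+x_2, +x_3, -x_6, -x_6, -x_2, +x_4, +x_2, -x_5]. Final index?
(0, 4, 0, 4, -2, -6)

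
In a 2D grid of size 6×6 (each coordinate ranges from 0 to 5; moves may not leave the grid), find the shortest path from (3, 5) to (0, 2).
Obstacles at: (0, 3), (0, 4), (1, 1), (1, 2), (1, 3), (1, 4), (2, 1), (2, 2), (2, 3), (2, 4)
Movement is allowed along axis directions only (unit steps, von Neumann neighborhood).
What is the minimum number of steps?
10
(one shortest path: (3, 5) → (3, 4) → (3, 3) → (3, 2) → (3, 1) → (3, 0) → (2, 0) → (1, 0) → (0, 0) → (0, 1) → (0, 2))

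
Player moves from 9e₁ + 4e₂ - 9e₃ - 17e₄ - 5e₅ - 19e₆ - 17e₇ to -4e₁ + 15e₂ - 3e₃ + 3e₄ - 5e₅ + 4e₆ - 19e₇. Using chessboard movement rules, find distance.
23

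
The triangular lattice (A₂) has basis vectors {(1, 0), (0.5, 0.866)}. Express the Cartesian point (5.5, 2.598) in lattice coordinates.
4b₁ + 3b₂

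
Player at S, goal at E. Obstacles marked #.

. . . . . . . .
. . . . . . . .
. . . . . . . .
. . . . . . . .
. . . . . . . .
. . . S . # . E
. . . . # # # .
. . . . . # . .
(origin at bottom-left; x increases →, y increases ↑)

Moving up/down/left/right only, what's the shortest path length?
6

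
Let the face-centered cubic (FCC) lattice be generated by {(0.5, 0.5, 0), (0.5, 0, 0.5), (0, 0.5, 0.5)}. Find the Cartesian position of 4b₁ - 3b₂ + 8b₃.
(0.5, 6, 2.5)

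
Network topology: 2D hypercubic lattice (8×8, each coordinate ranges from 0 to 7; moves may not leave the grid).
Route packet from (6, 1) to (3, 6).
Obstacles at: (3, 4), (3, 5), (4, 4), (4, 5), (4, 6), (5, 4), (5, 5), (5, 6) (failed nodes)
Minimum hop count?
10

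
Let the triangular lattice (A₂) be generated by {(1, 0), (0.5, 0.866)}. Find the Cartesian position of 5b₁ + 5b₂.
(7.5, 4.33)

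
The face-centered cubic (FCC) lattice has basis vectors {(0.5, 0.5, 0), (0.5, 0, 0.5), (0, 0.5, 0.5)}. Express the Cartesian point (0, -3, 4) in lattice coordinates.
-7b₁ + 7b₂ + b₃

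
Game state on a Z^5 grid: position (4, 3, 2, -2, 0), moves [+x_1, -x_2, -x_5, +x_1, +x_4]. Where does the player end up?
(6, 2, 2, -1, -1)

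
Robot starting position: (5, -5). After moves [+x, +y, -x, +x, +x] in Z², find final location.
(7, -4)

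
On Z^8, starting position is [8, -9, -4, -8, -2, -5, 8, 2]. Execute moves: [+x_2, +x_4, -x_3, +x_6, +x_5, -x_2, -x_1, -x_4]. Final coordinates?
(7, -9, -5, -8, -1, -4, 8, 2)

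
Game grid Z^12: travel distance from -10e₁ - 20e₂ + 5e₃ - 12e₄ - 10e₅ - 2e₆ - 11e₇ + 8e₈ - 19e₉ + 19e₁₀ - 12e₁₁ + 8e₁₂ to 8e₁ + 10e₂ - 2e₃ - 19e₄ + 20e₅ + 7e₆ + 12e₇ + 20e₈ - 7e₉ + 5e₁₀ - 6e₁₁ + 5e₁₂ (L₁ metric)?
171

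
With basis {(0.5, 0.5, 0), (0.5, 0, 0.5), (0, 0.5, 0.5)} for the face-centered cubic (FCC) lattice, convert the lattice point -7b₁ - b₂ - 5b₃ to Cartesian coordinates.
(-4, -6, -3)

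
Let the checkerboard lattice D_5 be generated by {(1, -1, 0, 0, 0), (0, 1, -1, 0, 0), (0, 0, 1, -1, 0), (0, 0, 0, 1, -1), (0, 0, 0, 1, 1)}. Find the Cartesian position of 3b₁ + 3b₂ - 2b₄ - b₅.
(3, 0, -3, -3, 1)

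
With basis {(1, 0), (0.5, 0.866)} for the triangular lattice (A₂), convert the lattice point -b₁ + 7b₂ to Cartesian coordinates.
(2.5, 6.062)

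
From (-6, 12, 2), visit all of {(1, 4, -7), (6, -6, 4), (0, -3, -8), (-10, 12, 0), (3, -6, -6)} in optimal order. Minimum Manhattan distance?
62
(one optimal route: (-6, 12, 2) → (-10, 12, 0) → (1, 4, -7) → (0, -3, -8) → (3, -6, -6) → (6, -6, 4))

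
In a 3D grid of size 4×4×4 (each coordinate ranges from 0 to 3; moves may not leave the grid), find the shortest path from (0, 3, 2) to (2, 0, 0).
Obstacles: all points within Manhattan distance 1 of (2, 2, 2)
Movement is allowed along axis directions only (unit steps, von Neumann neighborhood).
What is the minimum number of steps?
7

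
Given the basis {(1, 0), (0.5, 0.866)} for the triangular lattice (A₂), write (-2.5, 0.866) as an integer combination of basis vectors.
-3b₁ + b₂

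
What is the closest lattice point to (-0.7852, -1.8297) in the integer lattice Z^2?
(-1, -2)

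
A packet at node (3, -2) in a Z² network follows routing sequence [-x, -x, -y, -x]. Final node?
(0, -3)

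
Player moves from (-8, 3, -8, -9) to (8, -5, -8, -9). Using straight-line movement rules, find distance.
17.8885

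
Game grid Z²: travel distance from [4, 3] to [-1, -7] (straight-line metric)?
11.1803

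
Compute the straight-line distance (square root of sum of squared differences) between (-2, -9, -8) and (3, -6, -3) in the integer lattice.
7.68115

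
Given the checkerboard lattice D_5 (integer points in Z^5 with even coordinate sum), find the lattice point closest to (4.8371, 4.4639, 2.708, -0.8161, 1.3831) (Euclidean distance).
(5, 4, 3, -1, 1)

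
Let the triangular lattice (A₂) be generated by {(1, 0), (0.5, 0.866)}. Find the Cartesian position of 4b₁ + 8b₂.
(8, 6.928)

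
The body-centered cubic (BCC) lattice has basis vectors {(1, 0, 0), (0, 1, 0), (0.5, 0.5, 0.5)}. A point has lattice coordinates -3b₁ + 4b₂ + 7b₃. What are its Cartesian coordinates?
(0.5, 7.5, 3.5)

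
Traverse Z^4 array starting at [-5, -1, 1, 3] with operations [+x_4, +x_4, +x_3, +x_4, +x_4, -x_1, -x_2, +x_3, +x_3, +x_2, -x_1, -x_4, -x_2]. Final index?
(-7, -2, 4, 6)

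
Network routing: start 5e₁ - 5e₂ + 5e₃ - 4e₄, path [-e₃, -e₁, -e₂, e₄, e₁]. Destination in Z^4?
(5, -6, 4, -3)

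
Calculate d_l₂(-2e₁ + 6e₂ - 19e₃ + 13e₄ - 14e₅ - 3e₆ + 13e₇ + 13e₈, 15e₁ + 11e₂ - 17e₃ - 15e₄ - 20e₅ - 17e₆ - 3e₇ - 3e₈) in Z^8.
42.9651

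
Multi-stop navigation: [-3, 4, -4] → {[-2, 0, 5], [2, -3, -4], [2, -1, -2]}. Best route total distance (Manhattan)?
28
(one optimal route: (-3, 4, -4) → (2, -3, -4) → (2, -1, -2) → (-2, 0, 5))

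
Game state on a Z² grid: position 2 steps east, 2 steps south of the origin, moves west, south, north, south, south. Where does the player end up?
(1, -4)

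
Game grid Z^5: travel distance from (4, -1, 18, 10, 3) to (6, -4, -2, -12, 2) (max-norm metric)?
22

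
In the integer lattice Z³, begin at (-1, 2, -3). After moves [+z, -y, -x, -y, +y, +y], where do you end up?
(-2, 2, -2)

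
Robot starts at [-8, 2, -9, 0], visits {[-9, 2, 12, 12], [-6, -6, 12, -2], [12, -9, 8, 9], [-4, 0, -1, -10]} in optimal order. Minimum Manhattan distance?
117
(one optimal route: (-8, 2, -9, 0) → (-4, 0, -1, -10) → (-6, -6, 12, -2) → (-9, 2, 12, 12) → (12, -9, 8, 9))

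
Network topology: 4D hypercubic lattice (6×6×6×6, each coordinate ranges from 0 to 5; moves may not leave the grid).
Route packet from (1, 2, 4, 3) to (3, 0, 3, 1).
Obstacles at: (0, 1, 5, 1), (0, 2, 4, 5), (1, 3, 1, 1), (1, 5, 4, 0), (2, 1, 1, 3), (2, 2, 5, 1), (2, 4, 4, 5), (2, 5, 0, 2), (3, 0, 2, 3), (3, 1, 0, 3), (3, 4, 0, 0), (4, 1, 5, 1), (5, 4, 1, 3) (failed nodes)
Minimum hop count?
7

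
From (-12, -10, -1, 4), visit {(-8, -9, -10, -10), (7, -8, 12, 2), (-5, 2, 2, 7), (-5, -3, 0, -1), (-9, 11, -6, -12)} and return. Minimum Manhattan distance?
178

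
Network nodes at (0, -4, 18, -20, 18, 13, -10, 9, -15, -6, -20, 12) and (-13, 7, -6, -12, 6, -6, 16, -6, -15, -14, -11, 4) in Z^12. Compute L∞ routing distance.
26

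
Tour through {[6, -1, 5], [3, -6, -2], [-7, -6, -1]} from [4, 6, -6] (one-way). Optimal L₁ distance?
46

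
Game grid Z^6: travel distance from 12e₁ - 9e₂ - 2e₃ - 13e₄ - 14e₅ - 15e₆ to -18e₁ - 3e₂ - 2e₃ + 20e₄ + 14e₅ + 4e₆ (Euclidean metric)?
56.3028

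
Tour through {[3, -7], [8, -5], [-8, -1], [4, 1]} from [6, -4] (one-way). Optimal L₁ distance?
33
(one optimal route: (6, -4) → (8, -5) → (3, -7) → (4, 1) → (-8, -1))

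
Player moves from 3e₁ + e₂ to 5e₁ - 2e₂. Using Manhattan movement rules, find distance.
5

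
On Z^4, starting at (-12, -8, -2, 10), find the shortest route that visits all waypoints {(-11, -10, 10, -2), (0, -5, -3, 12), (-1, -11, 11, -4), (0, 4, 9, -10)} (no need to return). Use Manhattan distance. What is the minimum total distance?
99
(one optimal route: (-12, -8, -2, 10) → (0, -5, -3, 12) → (-11, -10, 10, -2) → (-1, -11, 11, -4) → (0, 4, 9, -10))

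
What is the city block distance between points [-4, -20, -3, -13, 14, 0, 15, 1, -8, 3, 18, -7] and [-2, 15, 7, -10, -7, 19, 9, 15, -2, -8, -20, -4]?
168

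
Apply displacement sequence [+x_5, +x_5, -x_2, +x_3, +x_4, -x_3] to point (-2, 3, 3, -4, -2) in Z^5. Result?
(-2, 2, 3, -3, 0)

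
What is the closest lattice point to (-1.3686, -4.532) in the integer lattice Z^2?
(-1, -5)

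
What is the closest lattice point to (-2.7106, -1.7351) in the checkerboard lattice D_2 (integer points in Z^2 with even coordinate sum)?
(-2, -2)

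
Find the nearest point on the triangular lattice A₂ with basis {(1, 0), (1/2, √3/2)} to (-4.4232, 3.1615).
(-4, 3.464)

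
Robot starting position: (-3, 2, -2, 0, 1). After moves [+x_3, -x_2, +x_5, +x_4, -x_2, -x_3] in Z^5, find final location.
(-3, 0, -2, 1, 2)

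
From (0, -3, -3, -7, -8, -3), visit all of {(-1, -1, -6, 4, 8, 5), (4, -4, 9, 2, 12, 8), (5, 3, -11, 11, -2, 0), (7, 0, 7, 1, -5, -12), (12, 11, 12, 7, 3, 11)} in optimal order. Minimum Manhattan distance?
200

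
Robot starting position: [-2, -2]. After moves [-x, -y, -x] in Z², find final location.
(-4, -3)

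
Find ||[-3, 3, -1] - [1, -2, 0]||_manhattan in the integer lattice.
10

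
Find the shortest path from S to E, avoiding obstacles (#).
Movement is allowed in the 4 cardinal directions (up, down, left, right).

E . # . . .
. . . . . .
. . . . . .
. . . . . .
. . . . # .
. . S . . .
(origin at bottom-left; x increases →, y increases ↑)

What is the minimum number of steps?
7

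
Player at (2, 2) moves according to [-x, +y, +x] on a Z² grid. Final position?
(2, 3)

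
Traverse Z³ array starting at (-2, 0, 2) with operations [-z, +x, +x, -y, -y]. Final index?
(0, -2, 1)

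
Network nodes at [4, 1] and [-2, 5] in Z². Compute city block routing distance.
10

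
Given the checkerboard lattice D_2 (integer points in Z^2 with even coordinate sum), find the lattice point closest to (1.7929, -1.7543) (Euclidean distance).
(2, -2)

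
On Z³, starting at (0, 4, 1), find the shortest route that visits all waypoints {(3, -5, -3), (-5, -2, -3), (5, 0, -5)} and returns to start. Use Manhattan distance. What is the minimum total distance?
50
(one optimal route: (0, 4, 1) → (-5, -2, -3) → (3, -5, -3) → (5, 0, -5) → (0, 4, 1))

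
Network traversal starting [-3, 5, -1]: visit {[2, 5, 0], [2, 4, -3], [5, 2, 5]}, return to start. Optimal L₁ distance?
38
(one optimal route: (-3, 5, -1) → (2, 5, 0) → (5, 2, 5) → (2, 4, -3) → (-3, 5, -1))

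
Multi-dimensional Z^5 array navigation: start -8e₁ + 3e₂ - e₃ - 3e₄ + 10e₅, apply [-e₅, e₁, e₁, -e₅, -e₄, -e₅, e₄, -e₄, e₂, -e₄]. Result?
(-6, 4, -1, -5, 7)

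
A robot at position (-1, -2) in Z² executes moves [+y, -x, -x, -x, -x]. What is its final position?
(-5, -1)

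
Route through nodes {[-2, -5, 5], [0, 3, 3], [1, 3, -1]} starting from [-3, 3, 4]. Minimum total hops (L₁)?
26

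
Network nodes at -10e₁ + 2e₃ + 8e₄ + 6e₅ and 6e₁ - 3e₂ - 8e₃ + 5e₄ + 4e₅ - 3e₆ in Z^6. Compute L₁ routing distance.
37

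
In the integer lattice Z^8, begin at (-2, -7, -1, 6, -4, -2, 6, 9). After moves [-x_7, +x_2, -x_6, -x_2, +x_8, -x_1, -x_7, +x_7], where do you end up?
(-3, -7, -1, 6, -4, -3, 5, 10)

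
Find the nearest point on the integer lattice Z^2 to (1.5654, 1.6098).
(2, 2)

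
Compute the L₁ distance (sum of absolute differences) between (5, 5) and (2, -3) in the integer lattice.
11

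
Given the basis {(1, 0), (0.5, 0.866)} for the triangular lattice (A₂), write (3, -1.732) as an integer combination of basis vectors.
4b₁ - 2b₂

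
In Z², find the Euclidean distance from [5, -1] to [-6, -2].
11.0454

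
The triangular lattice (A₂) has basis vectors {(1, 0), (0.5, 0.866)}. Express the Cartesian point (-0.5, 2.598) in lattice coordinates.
-2b₁ + 3b₂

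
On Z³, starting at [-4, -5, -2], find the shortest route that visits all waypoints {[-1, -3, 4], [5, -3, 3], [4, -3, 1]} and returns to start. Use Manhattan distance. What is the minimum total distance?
34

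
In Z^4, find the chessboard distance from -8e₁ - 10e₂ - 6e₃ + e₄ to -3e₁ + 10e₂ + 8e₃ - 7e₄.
20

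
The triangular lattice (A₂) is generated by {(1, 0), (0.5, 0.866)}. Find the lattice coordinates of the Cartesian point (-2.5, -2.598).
-b₁ - 3b₂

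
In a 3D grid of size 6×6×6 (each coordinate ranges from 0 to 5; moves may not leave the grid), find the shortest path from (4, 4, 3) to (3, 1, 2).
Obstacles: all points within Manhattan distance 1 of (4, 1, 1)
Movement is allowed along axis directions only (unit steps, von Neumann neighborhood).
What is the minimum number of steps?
5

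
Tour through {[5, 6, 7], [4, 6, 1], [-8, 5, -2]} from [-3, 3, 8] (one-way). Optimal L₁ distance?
35
(one optimal route: (-3, 3, 8) → (5, 6, 7) → (4, 6, 1) → (-8, 5, -2))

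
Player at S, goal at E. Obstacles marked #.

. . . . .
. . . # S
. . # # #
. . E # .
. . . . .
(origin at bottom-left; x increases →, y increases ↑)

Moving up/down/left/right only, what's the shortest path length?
8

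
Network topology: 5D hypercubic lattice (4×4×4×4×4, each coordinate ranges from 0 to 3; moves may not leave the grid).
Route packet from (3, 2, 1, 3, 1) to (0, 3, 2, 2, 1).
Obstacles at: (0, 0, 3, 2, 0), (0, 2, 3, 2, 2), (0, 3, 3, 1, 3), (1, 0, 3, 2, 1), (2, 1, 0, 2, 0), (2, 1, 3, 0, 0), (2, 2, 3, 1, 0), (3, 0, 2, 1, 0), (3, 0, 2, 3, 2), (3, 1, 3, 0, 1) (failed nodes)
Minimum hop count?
6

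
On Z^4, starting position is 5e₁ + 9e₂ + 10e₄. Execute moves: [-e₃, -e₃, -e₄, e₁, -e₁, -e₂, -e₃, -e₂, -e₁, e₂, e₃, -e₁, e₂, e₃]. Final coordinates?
(3, 9, -1, 9)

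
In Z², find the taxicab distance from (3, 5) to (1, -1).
8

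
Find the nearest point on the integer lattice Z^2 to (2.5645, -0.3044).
(3, 0)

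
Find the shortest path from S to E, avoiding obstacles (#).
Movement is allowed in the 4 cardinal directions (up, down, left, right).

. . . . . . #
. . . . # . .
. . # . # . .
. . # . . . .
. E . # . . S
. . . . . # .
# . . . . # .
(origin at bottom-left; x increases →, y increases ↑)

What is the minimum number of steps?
7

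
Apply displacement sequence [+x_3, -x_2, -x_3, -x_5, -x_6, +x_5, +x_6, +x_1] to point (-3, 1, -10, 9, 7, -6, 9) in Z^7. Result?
(-2, 0, -10, 9, 7, -6, 9)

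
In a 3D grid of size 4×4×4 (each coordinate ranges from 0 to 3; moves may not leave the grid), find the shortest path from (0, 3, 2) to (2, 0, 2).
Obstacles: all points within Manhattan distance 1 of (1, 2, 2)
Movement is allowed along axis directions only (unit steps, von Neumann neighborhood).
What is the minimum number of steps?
7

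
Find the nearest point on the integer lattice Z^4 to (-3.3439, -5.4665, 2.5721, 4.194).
(-3, -5, 3, 4)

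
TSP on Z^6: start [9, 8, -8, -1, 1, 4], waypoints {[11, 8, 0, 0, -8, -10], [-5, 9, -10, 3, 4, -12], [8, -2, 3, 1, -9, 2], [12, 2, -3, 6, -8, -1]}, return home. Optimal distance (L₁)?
168
(one optimal route: (9, 8, -8, -1, 1, 4) → (-5, 9, -10, 3, 4, -12) → (11, 8, 0, 0, -8, -10) → (12, 2, -3, 6, -8, -1) → (8, -2, 3, 1, -9, 2) → (9, 8, -8, -1, 1, 4))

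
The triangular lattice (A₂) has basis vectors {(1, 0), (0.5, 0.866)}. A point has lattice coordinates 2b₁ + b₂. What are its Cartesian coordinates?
(2.5, 0.866)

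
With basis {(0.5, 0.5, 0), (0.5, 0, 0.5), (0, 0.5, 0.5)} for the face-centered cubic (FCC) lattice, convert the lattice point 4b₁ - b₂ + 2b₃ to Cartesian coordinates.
(1.5, 3, 0.5)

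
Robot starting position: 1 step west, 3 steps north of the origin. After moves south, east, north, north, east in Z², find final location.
(1, 4)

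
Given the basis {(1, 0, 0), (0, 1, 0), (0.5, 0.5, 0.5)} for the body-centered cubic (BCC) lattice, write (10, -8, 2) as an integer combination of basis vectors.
8b₁ - 10b₂ + 4b₃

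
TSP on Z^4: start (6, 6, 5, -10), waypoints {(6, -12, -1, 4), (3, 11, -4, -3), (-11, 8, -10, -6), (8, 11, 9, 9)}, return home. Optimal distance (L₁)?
170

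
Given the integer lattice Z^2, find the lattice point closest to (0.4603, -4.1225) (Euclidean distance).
(0, -4)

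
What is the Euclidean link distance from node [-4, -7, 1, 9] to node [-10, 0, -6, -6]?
18.9473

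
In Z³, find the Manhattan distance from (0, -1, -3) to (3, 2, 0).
9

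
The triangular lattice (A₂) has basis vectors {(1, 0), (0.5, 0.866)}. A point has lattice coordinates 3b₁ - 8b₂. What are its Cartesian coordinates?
(-1, -6.928)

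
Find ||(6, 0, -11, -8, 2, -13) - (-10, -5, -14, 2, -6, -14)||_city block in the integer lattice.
43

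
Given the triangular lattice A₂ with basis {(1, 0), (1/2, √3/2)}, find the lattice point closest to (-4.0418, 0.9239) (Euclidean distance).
(-4.5, 0.866)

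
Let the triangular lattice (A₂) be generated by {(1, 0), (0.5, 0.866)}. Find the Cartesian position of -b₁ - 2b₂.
(-2, -1.732)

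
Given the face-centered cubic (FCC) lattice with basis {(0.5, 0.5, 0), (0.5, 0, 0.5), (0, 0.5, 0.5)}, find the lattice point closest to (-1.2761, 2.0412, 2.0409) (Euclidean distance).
(-1, 2, 2)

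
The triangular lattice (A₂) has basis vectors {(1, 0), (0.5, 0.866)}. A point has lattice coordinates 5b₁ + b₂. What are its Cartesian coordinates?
(5.5, 0.866)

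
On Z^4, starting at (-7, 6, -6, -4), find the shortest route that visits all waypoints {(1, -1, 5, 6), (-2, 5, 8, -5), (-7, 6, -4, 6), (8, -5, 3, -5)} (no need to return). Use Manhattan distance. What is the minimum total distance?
84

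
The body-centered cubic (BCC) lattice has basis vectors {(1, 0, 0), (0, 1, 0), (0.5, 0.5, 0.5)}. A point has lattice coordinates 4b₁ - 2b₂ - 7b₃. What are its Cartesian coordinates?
(0.5, -5.5, -3.5)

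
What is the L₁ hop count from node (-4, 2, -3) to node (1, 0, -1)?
9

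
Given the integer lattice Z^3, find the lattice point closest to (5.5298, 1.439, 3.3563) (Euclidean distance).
(6, 1, 3)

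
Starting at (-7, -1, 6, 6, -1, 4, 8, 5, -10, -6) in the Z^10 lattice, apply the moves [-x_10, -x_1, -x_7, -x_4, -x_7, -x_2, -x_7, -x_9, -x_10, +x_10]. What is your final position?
(-8, -2, 6, 5, -1, 4, 5, 5, -11, -7)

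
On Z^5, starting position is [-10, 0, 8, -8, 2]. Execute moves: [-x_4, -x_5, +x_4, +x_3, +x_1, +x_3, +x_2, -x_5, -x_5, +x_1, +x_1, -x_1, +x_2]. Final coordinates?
(-8, 2, 10, -8, -1)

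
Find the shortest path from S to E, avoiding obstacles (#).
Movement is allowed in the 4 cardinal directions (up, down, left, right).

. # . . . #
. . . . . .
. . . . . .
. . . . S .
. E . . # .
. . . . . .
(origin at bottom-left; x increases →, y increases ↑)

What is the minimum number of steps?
4
(one shortest path: (4, 2) → (3, 2) → (2, 2) → (1, 2) → (1, 1))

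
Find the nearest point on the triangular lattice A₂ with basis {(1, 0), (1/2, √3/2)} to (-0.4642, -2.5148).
(-0.5, -2.598)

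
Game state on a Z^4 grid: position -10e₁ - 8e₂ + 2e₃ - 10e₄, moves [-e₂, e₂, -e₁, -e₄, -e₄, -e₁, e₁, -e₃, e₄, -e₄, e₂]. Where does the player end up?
(-11, -7, 1, -12)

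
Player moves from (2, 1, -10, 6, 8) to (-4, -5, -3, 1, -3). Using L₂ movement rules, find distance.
16.3401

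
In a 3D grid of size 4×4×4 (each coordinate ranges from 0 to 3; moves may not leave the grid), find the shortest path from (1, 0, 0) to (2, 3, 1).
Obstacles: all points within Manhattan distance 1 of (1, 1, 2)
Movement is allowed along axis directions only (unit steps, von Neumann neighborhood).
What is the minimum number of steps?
5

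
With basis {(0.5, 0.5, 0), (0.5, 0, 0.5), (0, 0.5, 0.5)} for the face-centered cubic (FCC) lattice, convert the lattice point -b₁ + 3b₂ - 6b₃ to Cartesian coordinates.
(1, -3.5, -1.5)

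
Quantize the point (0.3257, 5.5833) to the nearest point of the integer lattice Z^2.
(0, 6)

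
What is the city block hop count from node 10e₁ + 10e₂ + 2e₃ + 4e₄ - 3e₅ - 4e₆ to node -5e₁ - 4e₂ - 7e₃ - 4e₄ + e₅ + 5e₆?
59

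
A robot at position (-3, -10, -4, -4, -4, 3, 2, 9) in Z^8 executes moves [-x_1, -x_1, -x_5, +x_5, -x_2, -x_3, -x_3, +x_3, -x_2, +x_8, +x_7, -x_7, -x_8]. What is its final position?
(-5, -12, -5, -4, -4, 3, 2, 9)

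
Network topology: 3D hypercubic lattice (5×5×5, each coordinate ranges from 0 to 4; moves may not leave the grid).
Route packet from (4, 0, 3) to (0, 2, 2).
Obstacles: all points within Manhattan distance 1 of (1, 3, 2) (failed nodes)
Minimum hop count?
7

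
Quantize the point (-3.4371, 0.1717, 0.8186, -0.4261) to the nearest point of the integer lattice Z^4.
(-3, 0, 1, 0)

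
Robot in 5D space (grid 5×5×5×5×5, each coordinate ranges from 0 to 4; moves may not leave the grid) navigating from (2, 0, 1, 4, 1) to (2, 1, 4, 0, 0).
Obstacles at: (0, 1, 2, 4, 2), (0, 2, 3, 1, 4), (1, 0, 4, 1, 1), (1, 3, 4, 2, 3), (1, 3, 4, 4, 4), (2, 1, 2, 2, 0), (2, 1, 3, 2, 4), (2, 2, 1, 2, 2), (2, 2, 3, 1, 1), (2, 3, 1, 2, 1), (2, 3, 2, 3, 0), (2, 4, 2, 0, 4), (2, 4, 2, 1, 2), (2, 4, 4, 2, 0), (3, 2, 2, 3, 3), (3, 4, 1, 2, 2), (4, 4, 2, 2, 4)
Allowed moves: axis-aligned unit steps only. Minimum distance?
9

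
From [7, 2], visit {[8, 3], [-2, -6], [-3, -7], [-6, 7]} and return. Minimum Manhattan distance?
56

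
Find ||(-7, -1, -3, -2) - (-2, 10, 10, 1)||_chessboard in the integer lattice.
13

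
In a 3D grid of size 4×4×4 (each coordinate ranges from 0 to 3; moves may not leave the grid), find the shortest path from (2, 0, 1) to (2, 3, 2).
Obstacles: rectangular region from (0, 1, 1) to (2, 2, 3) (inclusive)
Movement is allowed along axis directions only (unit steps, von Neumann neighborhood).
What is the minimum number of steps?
6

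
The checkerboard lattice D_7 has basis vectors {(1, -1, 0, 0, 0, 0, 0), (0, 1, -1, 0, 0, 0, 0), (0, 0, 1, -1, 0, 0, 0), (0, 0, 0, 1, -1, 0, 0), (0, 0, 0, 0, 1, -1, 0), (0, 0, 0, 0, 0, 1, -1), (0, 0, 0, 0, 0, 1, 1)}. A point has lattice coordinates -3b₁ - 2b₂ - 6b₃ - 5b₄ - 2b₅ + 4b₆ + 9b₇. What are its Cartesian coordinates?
(-3, 1, -4, 1, 3, 15, 5)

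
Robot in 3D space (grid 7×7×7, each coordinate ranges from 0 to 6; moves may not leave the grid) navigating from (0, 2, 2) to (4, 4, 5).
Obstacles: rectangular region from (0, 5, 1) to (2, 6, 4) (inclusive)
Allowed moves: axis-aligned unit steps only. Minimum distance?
9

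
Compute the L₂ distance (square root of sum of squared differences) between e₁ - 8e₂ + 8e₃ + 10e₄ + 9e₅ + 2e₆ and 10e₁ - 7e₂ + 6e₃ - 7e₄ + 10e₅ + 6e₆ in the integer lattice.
19.799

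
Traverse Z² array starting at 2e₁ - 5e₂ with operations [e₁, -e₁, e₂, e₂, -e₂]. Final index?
(2, -4)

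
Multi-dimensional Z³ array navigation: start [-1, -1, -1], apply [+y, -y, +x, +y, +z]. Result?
(0, 0, 0)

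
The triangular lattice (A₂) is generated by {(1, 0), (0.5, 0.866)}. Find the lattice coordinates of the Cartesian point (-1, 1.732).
-2b₁ + 2b₂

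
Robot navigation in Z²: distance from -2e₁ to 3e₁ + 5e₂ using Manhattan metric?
10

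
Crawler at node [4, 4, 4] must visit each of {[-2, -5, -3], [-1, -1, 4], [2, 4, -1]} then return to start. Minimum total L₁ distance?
44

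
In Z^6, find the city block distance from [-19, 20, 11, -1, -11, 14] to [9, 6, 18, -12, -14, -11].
88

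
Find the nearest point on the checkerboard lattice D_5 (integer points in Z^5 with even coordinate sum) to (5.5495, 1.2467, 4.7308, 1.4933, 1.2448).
(6, 1, 5, 1, 1)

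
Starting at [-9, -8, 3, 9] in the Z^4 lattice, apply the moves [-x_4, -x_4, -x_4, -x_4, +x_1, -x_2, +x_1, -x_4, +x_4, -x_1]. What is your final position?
(-8, -9, 3, 5)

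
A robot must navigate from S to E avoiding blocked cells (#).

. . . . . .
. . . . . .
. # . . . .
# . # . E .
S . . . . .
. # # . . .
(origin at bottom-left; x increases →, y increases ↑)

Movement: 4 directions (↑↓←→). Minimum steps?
5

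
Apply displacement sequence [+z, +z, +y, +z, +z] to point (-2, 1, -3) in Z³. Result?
(-2, 2, 1)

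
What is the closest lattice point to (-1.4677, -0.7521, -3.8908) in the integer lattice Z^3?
(-1, -1, -4)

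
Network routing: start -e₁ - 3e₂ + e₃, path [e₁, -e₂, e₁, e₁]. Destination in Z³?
(2, -4, 1)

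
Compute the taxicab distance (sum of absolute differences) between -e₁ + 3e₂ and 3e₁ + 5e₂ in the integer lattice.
6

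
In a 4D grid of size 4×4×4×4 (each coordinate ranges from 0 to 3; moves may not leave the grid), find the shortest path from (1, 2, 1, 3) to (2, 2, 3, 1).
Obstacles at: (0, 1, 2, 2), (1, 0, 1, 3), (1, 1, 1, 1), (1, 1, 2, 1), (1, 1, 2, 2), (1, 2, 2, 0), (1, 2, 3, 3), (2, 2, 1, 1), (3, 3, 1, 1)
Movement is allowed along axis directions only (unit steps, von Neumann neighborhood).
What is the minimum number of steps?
5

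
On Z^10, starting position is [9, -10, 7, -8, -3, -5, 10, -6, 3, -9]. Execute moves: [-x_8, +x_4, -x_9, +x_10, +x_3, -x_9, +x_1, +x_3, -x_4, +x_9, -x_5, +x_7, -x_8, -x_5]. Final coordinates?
(10, -10, 9, -8, -5, -5, 11, -8, 2, -8)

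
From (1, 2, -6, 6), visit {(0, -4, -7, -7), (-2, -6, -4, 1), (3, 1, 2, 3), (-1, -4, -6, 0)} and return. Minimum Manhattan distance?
70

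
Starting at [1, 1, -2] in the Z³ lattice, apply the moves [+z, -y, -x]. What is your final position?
(0, 0, -1)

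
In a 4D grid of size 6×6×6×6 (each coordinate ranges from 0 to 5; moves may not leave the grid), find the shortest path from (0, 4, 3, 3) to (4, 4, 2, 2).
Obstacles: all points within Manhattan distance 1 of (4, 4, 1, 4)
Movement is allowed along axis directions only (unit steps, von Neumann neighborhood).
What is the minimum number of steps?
6
(one shortest path: (0, 4, 3, 3) → (1, 4, 3, 3) → (2, 4, 3, 3) → (3, 4, 3, 3) → (4, 4, 3, 3) → (4, 4, 2, 3) → (4, 4, 2, 2))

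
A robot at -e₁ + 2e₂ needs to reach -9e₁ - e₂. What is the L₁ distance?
11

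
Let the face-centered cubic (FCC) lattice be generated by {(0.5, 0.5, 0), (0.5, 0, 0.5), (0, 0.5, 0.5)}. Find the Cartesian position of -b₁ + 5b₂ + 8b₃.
(2, 3.5, 6.5)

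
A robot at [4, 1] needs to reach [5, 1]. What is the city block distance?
1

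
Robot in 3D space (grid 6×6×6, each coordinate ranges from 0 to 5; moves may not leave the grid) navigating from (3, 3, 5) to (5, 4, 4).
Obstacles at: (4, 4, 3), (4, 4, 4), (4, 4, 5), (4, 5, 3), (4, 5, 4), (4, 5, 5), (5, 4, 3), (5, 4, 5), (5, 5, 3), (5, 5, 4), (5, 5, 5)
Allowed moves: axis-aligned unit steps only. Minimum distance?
4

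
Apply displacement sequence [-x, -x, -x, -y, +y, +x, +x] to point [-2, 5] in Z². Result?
(-3, 5)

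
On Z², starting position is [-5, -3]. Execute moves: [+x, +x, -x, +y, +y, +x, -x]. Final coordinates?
(-4, -1)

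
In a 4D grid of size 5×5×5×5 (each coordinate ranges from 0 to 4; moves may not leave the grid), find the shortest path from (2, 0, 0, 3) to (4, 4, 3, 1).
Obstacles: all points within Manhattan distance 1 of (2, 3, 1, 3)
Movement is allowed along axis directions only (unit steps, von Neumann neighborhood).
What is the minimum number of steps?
11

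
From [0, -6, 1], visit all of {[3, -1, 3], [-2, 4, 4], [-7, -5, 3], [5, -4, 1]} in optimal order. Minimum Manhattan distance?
40
(one optimal route: (0, -6, 1) → (5, -4, 1) → (3, -1, 3) → (-2, 4, 4) → (-7, -5, 3))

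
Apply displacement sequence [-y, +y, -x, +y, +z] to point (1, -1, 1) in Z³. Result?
(0, 0, 2)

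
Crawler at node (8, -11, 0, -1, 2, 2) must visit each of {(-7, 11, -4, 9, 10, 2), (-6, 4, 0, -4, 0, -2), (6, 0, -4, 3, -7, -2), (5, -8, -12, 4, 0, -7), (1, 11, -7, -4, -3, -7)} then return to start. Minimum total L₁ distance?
222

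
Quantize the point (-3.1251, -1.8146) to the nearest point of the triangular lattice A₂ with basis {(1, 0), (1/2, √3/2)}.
(-3, -1.732)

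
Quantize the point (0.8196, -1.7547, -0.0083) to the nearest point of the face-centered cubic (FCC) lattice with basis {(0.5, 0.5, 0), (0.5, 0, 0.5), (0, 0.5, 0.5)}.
(1, -2, 0)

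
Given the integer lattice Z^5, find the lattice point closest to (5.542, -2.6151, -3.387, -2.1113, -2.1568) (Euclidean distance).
(6, -3, -3, -2, -2)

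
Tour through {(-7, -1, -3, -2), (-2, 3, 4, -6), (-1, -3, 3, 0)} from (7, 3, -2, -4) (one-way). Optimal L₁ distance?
47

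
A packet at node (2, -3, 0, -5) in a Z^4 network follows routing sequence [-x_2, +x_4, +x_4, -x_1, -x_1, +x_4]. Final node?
(0, -4, 0, -2)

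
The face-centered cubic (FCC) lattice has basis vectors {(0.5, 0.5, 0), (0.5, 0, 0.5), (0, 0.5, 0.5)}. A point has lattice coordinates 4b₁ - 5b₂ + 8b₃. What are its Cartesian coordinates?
(-0.5, 6, 1.5)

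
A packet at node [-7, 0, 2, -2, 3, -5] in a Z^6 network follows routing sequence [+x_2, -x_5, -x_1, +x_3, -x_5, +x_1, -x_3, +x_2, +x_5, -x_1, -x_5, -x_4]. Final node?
(-8, 2, 2, -3, 1, -5)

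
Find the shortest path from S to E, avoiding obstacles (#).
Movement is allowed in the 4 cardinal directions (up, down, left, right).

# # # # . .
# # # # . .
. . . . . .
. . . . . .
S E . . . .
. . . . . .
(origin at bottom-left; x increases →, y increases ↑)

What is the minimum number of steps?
1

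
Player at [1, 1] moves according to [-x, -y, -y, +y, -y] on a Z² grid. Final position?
(0, -1)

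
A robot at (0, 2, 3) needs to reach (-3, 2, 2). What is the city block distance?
4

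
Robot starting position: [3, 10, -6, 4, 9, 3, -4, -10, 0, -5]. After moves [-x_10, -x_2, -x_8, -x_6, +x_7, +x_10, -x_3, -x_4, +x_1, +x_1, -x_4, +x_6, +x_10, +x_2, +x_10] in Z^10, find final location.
(5, 10, -7, 2, 9, 3, -3, -11, 0, -3)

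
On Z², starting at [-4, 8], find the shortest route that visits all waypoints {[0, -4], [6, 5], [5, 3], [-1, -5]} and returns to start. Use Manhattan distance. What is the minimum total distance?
46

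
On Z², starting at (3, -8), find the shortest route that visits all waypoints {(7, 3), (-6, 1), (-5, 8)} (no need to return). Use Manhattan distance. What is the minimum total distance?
38
(one optimal route: (3, -8) → (7, 3) → (-6, 1) → (-5, 8))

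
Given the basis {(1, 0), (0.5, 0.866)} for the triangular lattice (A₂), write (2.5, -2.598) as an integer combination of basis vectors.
4b₁ - 3b₂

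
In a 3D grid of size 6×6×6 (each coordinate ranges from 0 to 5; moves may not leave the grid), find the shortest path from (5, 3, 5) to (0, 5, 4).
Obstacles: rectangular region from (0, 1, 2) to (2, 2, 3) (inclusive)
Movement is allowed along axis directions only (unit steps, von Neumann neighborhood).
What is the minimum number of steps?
8
(one shortest path: (5, 3, 5) → (4, 3, 5) → (3, 3, 5) → (2, 3, 5) → (1, 3, 5) → (0, 3, 5) → (0, 4, 5) → (0, 5, 5) → (0, 5, 4))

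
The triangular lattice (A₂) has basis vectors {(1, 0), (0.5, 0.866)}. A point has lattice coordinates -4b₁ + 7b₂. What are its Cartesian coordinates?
(-0.5, 6.062)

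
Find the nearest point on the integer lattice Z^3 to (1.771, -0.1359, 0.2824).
(2, 0, 0)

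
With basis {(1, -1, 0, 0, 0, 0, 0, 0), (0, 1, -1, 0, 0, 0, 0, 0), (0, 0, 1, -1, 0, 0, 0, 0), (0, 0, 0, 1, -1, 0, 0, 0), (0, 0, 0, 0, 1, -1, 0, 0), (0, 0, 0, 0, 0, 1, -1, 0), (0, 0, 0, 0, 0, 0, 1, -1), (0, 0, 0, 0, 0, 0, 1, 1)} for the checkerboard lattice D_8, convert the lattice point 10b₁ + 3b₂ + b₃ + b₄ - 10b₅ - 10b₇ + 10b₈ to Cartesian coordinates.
(10, -7, -2, 0, -11, 10, 0, 20)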